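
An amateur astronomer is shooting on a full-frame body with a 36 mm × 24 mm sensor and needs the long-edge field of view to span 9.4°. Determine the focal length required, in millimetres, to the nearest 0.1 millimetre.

218.9 mm

From α = 2·arctan(w/2f) we get f = w / (2·tan(α/2)).
With w = 36 mm and α/2 = 4.7°, tan(α/2) ≈ 0.08221, so f ≈ 36 / 0.16443 ≈ 218.9382 mm.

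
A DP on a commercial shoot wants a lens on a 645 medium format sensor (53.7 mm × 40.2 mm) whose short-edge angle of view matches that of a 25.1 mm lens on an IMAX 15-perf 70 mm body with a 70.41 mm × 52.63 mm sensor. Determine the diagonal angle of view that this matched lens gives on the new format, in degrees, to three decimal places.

Equal short-edge AOV ⇒ f₂ = f₁ · 40.2/52.63 = 25.1 × 0.76382 ≈ 19.1720 mm.
Sensor diagonal = √(53.7² + 40.2²) = √4499.7300 ≈ 67.0800 mm.
Diagonal AOV on the new format = 2·arctan(67.0800 / (2 × 19.1720)) = 2·arctan(1.74943) ≈ 120.4942°.

120.494°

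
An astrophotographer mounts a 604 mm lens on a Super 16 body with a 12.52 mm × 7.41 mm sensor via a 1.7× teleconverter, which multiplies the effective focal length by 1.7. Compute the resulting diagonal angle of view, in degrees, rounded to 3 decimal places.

Effective focal length f = 604 × 1.7 = 1026.8 mm.
Sensor diagonal = √(12.52² + 7.41²) = √211.6585 ≈ 14.5485 mm.
α = 2·arctan(14.548 / (2 × 1026.8)) = 2·arctan(0.00708) ≈ 0.8118°.

0.812°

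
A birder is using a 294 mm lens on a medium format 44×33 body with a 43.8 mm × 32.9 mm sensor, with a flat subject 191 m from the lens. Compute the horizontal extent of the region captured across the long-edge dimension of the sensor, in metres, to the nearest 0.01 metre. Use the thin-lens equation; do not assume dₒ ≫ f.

dₒ: 191 m = 191000 mm.
Similar triangles through the lens centre give W/dₒ = w/dᵢ; with 1/f = 1/dₒ + 1/dᵢ this gives W = w·(dₒ − f)/f.
W = 43.8 mm × (191000 − 294) / 294 = 43.8 × 648.6599 ≈ 28411.302 mm = 28.4113 m.

28.41 m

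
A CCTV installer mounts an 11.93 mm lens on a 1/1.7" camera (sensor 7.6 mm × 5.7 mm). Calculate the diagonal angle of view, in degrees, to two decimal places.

43.42°

Sensor diagonal = √(7.6² + 5.7²) = √90.2500 ≈ 9.5000 mm.
Angle of view α = 2·arctan(d/2f) with d = 9.5000 mm and f = 11.93 mm.
d/2f = 0.39816; arctan(0.39816) ≈ 21.7103°, so α ≈ 43.4205°.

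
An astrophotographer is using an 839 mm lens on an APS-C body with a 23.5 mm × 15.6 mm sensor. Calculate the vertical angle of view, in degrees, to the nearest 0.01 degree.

1.07°

Angle of view α = 2·arctan(h/2f) with h = 15.6 mm and f = 839 mm.
h/2f = 0.00930; arctan(0.00930) ≈ 0.5327°, so α ≈ 1.0653°.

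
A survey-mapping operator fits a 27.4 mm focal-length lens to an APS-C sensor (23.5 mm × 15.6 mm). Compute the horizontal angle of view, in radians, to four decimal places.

0.8102 rad

Angle of view α = 2·arctan(w/2f) with w = 23.5 mm and f = 27.4 mm.
w/2f = 0.42883; arctan(0.42883) ≈ 0.4051 rad, so α ≈ 0.8102 rad.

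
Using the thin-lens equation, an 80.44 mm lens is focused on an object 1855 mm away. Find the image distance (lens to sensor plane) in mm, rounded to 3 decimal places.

1/dᵢ = 1/f − 1/dₒ = 1/80.44 − 1/1855 = 0.0118925 mm⁻¹.
dᵢ = 1/0.0118925 ≈ 84.0863 mm.

84.086 mm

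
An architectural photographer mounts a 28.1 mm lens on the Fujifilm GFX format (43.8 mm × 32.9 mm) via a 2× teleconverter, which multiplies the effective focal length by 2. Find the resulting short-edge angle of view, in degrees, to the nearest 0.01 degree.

Effective focal length f = 28.1 × 2 = 56.2 mm.
α = 2·arctan(32.9 / (2 × 56.2)) = 2·arctan(0.29270) ≈ 32.6300°.

32.63°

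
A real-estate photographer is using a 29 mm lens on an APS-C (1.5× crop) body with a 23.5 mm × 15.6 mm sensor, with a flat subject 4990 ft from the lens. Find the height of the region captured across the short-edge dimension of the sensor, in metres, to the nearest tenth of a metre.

818.2 m

dₒ: 4990 ft × 304.8 mm/ft = 1520951.95 mm.
Similar triangles through the lens centre give W/dₒ = h/dᵢ; with 1/f = 1/dₒ + 1/dᵢ this gives W = h·(dₒ − f)/f.
W = 15.6 mm × (1.52095e+06 − 29) / 29 = 15.6 × 52445.6190 ≈ 818151.657 mm = 818.152 m.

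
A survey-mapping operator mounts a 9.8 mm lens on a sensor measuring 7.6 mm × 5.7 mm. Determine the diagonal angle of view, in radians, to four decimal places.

Sensor diagonal = √(7.6² + 5.7²) = √90.2500 ≈ 9.5000 mm.
Angle of view α = 2·arctan(d/2f) with d = 9.5000 mm and f = 9.8 mm.
d/2f = 0.48469; arctan(0.48469) ≈ 0.4513 rad, so α ≈ 0.9027 rad.

0.9027 rad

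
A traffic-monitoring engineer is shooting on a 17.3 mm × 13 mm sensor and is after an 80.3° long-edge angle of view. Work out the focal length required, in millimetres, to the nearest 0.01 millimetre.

From α = 2·arctan(w/2f) we get f = w / (2·tan(α/2)).
With w = 17.3 mm and α/2 = 40.15°, tan(α/2) ≈ 0.84357, so f ≈ 17.3 / 1.68714 ≈ 10.2540 mm.

10.25 mm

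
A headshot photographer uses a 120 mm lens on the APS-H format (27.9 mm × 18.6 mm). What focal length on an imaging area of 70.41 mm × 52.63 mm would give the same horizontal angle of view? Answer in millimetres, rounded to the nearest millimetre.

Equal angle of view means equal width/f ratio, so f₂ = f₁ · (width₂/width₁) = 120 × 70.41/27.9.
f₂ = 120 × 2.52366 ≈ 302.839 mm.

303 mm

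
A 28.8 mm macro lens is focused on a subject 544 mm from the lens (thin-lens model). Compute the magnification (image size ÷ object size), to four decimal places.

0.0559×

Thin lens: 1/f = 1/dₒ + 1/dᵢ → 1/dᵢ = 1/28.8 − 1/544 = 0.0328840 mm⁻¹, so dᵢ ≈ 30.4099 mm.
Magnification m = dᵢ/dₒ = 30.4099/544 ≈ 0.05590.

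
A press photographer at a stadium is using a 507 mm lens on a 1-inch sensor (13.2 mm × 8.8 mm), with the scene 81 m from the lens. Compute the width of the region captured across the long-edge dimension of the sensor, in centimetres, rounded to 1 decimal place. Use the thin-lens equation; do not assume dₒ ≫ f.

dₒ: 81 m = 81000 mm.
Similar triangles through the lens centre give W/dₒ = w/dᵢ; with 1/f = 1/dₒ + 1/dᵢ this gives W = w·(dₒ − f)/f.
W = 13.2 mm × (81000 − 507) / 507 = 13.2 × 158.7633 ≈ 2095.676 mm = 209.568 cm.

209.6 cm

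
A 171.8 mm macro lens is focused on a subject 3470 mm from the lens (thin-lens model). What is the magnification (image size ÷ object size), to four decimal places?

Thin lens: 1/f = 1/dₒ + 1/dᵢ → 1/dᵢ = 1/171.8 − 1/3470 = 0.0055325 mm⁻¹, so dᵢ ≈ 180.7489 mm.
Magnification m = dᵢ/dₒ = 180.7489/3470 ≈ 0.05209.

0.0521×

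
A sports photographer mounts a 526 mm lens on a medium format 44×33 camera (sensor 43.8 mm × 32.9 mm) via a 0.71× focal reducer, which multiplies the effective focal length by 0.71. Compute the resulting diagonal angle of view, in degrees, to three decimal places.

Effective focal length f = 526 × 0.71 = 373.46 mm.
Sensor diagonal = √(43.8² + 32.9²) = √3000.8500 ≈ 54.7800 mm.
α = 2·arctan(54.780 / (2 × 373.46)) = 2·arctan(0.07334) ≈ 8.3893°.

8.389°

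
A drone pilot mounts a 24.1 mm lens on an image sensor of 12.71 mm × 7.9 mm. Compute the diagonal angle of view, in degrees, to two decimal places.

34.50°

Sensor diagonal = √(12.71² + 7.9²) = √223.9541 ≈ 14.9651 mm.
Angle of view α = 2·arctan(d/2f) with d = 14.9651 mm and f = 24.1 mm.
d/2f = 0.31048; arctan(0.31048) ≈ 17.2485°, so α ≈ 34.4970°.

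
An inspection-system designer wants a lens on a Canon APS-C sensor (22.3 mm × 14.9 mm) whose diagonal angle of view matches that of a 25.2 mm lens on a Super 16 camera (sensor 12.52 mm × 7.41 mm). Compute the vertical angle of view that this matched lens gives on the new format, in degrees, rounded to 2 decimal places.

Sensor diagonal = √(12.52² + 7.41²) = √211.6585 ≈ 14.5485 mm.
Sensor diagonal = √(22.3² + 14.9²) = √719.3000 ≈ 26.8198 mm.
Equal diagonal AOV ⇒ f₂ = f₁ · 26.8198/14.5485 = 25.2 × 1.84347 ≈ 46.4556 mm.
Vertical AOV on the new format = 2·arctan(14.9 / (2 × 46.4556)) = 2·arctan(0.16037) ≈ 18.2217°.

18.22°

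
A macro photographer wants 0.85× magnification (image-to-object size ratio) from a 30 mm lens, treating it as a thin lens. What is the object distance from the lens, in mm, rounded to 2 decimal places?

With m = dᵢ/dₒ and 1/f = 1/dₒ + 1/dᵢ, substituting dᵢ = m·dₒ gives 1/f = (1 + 1/m)/dₒ, hence dₒ = f·(1 + 1/m).
dₒ = 30 × (1 + 1/0.85) = 30 × 2.17647 ≈ 65.294 mm.

65.29 mm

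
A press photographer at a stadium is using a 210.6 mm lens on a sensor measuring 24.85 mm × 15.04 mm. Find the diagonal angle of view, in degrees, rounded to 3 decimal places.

7.890°

Sensor diagonal = √(24.85² + 15.04²) = √843.7241 ≈ 29.0469 mm.
Angle of view α = 2·arctan(d/2f) with d = 29.0469 mm and f = 210.6 mm.
d/2f = 0.06896; arctan(0.06896) ≈ 3.9450°, so α ≈ 7.8900°.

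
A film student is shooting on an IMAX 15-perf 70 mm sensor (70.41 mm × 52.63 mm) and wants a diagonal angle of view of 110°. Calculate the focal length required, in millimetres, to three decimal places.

30.776 mm

Sensor diagonal = √(70.41² + 52.63²) = √7727.4850 ≈ 87.9061 mm.
From α = 2·arctan(d/2f) we get f = d / (2·tan(α/2)).
With d = 87.9061 mm and α/2 = 55°, tan(α/2) ≈ 1.42815, so f ≈ 87.9061 / 2.85630 ≈ 30.7763 mm.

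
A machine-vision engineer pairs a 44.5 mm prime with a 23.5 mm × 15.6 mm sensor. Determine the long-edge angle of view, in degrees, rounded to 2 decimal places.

Angle of view α = 2·arctan(w/2f) with w = 23.5 mm and f = 44.5 mm.
w/2f = 0.26404; arctan(0.26404) ≈ 14.7911°, so α ≈ 29.5822°.

29.58°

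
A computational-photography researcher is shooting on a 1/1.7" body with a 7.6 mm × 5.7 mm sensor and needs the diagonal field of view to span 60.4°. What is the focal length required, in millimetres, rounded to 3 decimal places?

Sensor diagonal = √(7.6² + 5.7²) = √90.2500 ≈ 9.5000 mm.
From α = 2·arctan(d/2f) we get f = d / (2·tan(α/2)).
With d = 9.5000 mm and α/2 = 30.2°, tan(α/2) ≈ 0.58201, so f ≈ 9.5000 / 1.16403 ≈ 8.1613 mm.

8.161 mm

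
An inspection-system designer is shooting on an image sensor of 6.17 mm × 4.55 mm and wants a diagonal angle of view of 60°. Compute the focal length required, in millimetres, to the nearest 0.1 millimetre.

6.6 mm

Sensor diagonal = √(6.17² + 4.55²) = √58.7714 ≈ 7.6663 mm.
From α = 2·arctan(d/2f) we get f = d / (2·tan(α/2)).
With d = 7.6663 mm and α/2 = 30°, tan(α/2) ≈ 0.57735, so f ≈ 7.6663 / 1.15470 ≈ 6.6392 mm.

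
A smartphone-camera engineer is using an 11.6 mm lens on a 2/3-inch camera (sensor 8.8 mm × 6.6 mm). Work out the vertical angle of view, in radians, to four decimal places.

0.5543 rad

Angle of view α = 2·arctan(h/2f) with h = 6.6 mm and f = 11.6 mm.
h/2f = 0.28448; arctan(0.28448) ≈ 0.2772 rad, so α ≈ 0.5543 rad.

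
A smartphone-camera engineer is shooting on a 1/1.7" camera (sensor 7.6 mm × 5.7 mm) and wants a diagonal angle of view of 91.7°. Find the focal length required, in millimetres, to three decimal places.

4.611 mm

Sensor diagonal = √(7.6² + 5.7²) = √90.2500 ≈ 9.5000 mm.
From α = 2·arctan(d/2f) we get f = d / (2·tan(α/2)).
With d = 9.5000 mm and α/2 = 45.85°, tan(α/2) ≈ 1.03012, so f ≈ 9.5000 / 2.06024 ≈ 4.6111 mm.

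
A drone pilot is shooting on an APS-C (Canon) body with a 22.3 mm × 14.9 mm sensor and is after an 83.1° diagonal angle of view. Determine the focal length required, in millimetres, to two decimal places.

Sensor diagonal = √(22.3² + 14.9²) = √719.3000 ≈ 26.8198 mm.
From α = 2·arctan(d/2f) we get f = d / (2·tan(α/2)).
With d = 26.8198 mm and α/2 = 41.55°, tan(α/2) ≈ 0.88628, so f ≈ 26.8198 / 1.77256 ≈ 15.1305 mm.

15.13 mm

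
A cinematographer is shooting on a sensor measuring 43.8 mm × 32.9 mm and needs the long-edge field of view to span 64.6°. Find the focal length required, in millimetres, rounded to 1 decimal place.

34.6 mm

From α = 2·arctan(w/2f) we get f = w / (2·tan(α/2)).
With w = 43.8 mm and α/2 = 32.3°, tan(α/2) ≈ 0.63217, so f ≈ 43.8 / 1.26435 ≈ 34.6424 mm.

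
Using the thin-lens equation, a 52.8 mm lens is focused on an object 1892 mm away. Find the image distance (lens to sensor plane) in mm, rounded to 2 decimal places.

54.32 mm

1/dᵢ = 1/f − 1/dₒ = 1/52.8 − 1/1892 = 0.0184109 mm⁻¹.
dᵢ = 1/0.0184109 ≈ 54.3158 mm.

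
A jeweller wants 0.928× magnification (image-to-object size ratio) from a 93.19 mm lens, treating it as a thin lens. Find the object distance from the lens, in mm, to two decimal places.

193.61 mm

With m = dᵢ/dₒ and 1/f = 1/dₒ + 1/dᵢ, substituting dᵢ = m·dₒ gives 1/f = (1 + 1/m)/dₒ, hence dₒ = f·(1 + 1/m).
dₒ = 93.19 × (1 + 1/0.928) = 93.19 × 2.07759 ≈ 193.610 mm.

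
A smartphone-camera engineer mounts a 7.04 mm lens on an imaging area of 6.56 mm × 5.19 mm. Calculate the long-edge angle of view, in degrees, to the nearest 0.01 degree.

49.96°

Angle of view α = 2·arctan(w/2f) with w = 6.56 mm and f = 7.04 mm.
w/2f = 0.46591; arctan(0.46591) ≈ 24.9812°, so α ≈ 49.9625°.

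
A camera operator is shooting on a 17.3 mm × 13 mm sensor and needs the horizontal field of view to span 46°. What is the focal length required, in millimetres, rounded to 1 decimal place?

From α = 2·arctan(w/2f) we get f = w / (2·tan(α/2)).
With w = 17.3 mm and α/2 = 23°, tan(α/2) ≈ 0.42447, so f ≈ 17.3 / 0.84895 ≈ 20.3781 mm.

20.4 mm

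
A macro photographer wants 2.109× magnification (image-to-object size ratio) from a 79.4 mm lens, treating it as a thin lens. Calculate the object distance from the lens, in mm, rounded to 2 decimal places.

With m = dᵢ/dₒ and 1/f = 1/dₒ + 1/dᵢ, substituting dᵢ = m·dₒ gives 1/f = (1 + 1/m)/dₒ, hence dₒ = f·(1 + 1/m).
dₒ = 79.4 × (1 + 1/2.109) = 79.4 × 1.47416 ≈ 117.048 mm.

117.05 mm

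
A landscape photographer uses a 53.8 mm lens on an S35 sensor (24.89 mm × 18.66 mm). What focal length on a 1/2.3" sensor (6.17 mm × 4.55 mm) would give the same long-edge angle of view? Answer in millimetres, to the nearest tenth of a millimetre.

Equal angle of view means equal width/f ratio, so f₂ = f₁ · (width₂/width₁) = 53.8 × 6.17/24.89.
f₂ = 53.8 × 0.24789 ≈ 13.337 mm.

13.3 mm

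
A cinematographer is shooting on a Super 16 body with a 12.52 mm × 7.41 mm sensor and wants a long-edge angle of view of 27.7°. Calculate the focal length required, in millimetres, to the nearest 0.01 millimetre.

25.39 mm

From α = 2·arctan(w/2f) we get f = w / (2·tan(α/2)).
With w = 12.52 mm and α/2 = 13.85°, tan(α/2) ≈ 0.24655, so f ≈ 12.52 / 0.49310 ≈ 25.3905 mm.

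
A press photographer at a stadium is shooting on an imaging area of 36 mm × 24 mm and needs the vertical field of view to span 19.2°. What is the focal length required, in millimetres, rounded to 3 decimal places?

70.948 mm

From α = 2·arctan(h/2f) we get f = h / (2·tan(α/2)).
With h = 24 mm and α/2 = 9.6°, tan(α/2) ≈ 0.16914, so f ≈ 24 / 0.33827 ≈ 70.9483 mm.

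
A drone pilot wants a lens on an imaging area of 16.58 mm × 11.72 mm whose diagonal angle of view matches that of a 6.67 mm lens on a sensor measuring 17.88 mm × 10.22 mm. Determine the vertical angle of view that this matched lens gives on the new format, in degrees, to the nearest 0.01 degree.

Sensor diagonal = √(17.88² + 10.22²) = √424.1428 ≈ 20.5947 mm.
Sensor diagonal = √(16.58² + 11.72²) = √412.2548 ≈ 20.3041 mm.
Equal diagonal AOV ⇒ f₂ = f₁ · 20.3041/20.5947 = 6.67 × 0.98589 ≈ 6.5759 mm.
Vertical AOV on the new format = 2·arctan(11.72 / (2 × 6.5759)) = 2·arctan(0.89114) ≈ 83.4109°.

83.41°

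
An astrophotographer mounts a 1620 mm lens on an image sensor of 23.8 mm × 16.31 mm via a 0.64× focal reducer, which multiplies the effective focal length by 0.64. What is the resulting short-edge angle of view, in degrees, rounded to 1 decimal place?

0.9°

Effective focal length f = 1620 × 0.64 = 1036.8 mm.
α = 2·arctan(16.31 / (2 × 1036.8)) = 2·arctan(0.00787) ≈ 0.9013°.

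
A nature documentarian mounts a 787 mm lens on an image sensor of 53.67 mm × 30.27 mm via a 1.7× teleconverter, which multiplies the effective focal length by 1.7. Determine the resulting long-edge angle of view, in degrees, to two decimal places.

Effective focal length f = 787 × 1.7 = 1337.9 mm.
α = 2·arctan(53.67 / (2 × 1337.9)) = 2·arctan(0.02006) ≈ 2.2981°.

2.30°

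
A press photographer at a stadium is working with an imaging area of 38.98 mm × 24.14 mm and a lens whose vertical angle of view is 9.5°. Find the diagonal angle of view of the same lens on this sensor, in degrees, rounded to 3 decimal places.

17.937°

From the vertical AOV: f = 24.14 / (2·tan(4.75°)) = 24.14 / 0.16619 ≈ 145.2579 mm.
Sensor diagonal = √(38.98² + 24.14²) = √2102.1800 ≈ 45.8495 mm.
Diagonal AOV = 2·arctan(45.8495 / (2 × 145.2579)) = 2·arctan(0.15782) ≈ 17.9370°.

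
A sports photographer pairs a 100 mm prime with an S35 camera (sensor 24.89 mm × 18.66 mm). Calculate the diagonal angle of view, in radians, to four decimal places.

Sensor diagonal = √(24.89² + 18.66²) = √967.7077 ≈ 31.1080 mm.
Angle of view α = 2·arctan(d/2f) with d = 31.1080 mm and f = 100 mm.
d/2f = 0.15554; arctan(0.15554) ≈ 0.1543 rad, so α ≈ 0.3086 rad.

0.3086 rad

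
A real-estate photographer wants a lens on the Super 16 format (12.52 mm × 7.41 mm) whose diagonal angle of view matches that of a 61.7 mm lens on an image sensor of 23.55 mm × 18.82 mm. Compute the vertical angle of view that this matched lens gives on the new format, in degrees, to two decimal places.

14.19°

Sensor diagonal = √(23.55² + 18.82²) = √908.7949 ≈ 30.1462 mm.
Sensor diagonal = √(12.52² + 7.41²) = √211.6585 ≈ 14.5485 mm.
Equal diagonal AOV ⇒ f₂ = f₁ · 14.5485/30.1462 = 61.7 × 0.48260 ≈ 29.7763 mm.
Vertical AOV on the new format = 2·arctan(7.41 / (2 × 29.7763)) = 2·arctan(0.12443) ≈ 14.1855°.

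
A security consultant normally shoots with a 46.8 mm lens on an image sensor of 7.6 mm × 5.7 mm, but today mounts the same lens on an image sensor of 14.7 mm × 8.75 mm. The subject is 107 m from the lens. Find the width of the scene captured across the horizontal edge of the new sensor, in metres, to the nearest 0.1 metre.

33.6 m

The focal length stays 46.8 mm; the relevant sensor dimension is now w = 14.7 mm. Object distance dₒ = 107 m = 107000 mm.
Thin-lens field width W = w·(dₒ − f)/f = 14.7 × (107000 − 46.8)/46.8 ≈ 33594.274 mm = 33.5943 m.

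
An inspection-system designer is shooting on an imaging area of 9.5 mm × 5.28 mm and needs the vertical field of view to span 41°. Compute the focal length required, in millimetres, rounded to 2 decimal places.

7.06 mm

From α = 2·arctan(h/2f) we get f = h / (2·tan(α/2)).
With h = 5.28 mm and α/2 = 20.5°, tan(α/2) ≈ 0.37388, so f ≈ 5.28 / 0.74777 ≈ 7.0610 mm.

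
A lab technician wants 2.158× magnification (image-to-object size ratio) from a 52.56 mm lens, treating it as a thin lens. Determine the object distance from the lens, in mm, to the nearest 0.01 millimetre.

76.92 mm

With m = dᵢ/dₒ and 1/f = 1/dₒ + 1/dᵢ, substituting dᵢ = m·dₒ gives 1/f = (1 + 1/m)/dₒ, hence dₒ = f·(1 + 1/m).
dₒ = 52.56 × (1 + 1/2.158) = 52.56 × 1.46339 ≈ 76.916 mm.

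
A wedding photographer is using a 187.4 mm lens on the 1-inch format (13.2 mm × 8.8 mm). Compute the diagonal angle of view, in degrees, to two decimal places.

Sensor diagonal = √(13.2² + 8.8²) = √251.6800 ≈ 15.8644 mm.
Angle of view α = 2·arctan(d/2f) with d = 15.8644 mm and f = 187.4 mm.
d/2f = 0.04233; arctan(0.04233) ≈ 2.4238°, so α ≈ 4.8475°.

4.85°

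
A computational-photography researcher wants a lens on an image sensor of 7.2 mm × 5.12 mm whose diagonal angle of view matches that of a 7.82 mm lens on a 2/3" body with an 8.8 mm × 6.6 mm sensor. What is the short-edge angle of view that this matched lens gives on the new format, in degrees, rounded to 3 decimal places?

Sensor diagonal = √(8.8² + 6.6²) = √121.0000 ≈ 11.0000 mm.
Sensor diagonal = √(7.2² + 5.12²) = √78.0544 ≈ 8.8348 mm.
Equal diagonal AOV ⇒ f₂ = f₁ · 8.8348/11.0000 = 7.82 × 0.80317 ≈ 6.2808 mm.
Short-edge AOV on the new format = 2·arctan(5.12 / (2 × 6.2808)) = 2·arctan(0.40759) ≈ 44.3510°.

44.351°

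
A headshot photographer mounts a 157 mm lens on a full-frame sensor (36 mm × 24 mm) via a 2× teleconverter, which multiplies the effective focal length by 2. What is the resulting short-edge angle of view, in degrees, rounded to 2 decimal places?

4.38°

Effective focal length f = 157 × 2 = 314 mm.
α = 2·arctan(24 / (2 × 314)) = 2·arctan(0.03822) ≈ 4.3772°.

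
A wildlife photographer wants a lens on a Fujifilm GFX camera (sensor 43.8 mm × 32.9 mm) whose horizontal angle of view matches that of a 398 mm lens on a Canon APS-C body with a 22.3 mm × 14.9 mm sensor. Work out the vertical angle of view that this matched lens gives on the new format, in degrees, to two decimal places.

Equal horizontal AOV ⇒ f₂ = f₁ · 43.8/22.3 = 398 × 1.96413 ≈ 781.7220 mm.
Vertical AOV on the new format = 2·arctan(32.9 / (2 × 781.7220)) = 2·arctan(0.02104) ≈ 2.4110°.

2.41°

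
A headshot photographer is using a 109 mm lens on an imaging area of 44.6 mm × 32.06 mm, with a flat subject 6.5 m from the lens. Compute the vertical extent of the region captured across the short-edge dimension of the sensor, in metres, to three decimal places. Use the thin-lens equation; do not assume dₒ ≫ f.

dₒ: 6.5 m = 6500 mm.
Similar triangles through the lens centre give W/dₒ = h/dᵢ; with 1/f = 1/dₒ + 1/dᵢ this gives W = h·(dₒ − f)/f.
W = 32.06 mm × (6500 − 109) / 109 = 32.06 × 58.6330 ≈ 1879.775 mm = 1.87977 m.

1.880 m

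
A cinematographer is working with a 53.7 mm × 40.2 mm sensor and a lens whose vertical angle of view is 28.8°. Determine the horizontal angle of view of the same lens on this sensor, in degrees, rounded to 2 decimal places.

37.86°

From the vertical AOV: f = 40.2 / (2·tan(14.4°)) = 40.2 / 0.51351 ≈ 78.2843 mm.
Horizontal AOV = 2·arctan(53.7 / (2 × 78.2843)) = 2·arctan(0.34298) ≈ 37.8619°.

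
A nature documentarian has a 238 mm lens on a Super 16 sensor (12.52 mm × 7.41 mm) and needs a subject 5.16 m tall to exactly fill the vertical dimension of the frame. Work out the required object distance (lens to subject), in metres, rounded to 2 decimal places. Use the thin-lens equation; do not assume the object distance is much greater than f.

165.97 m

W: 5.16 m = 5160 mm.
Magnification m = h/W = dᵢ/dₒ; combined with 1/f = 1/dₒ + 1/dᵢ this gives dₒ = f·(1 + W/h).
dₒ = 238 mm × (1 + 5160/7.41) = 238 × 697.3563 ≈ 165970.794 mm = 165.971 m.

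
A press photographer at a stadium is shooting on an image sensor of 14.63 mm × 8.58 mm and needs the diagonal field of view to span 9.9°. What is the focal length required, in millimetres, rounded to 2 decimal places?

97.91 mm

Sensor diagonal = √(14.63² + 8.58²) = √287.6533 ≈ 16.9603 mm.
From α = 2·arctan(d/2f) we get f = d / (2·tan(α/2)).
With d = 16.9603 mm and α/2 = 4.95°, tan(α/2) ≈ 0.08661, so f ≈ 16.9603 / 0.17322 ≈ 97.9129 mm.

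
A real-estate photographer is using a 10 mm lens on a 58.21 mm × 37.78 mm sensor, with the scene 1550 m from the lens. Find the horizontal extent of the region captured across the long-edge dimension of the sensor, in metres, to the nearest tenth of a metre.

dₒ: 1550 m = 1.55e+06 mm.
Similar triangles through the lens centre give W/dₒ = w/dᵢ; with 1/f = 1/dₒ + 1/dᵢ this gives W = w·(dₒ − f)/f.
W = 58.21 mm × (1.55e+06 − 10) / 10 = 58.21 × 154999.0000 ≈ 9022491.790 mm = 9022.49 m.

9022.5 m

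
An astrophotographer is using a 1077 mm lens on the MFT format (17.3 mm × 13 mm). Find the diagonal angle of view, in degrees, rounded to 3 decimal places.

1.151°

Sensor diagonal = √(17.3² + 13²) = √468.2900 ≈ 21.6400 mm.
Angle of view α = 2·arctan(d/2f) with d = 21.6400 mm and f = 1077 mm.
d/2f = 0.01005; arctan(0.01005) ≈ 0.5756°, so α ≈ 1.1512°.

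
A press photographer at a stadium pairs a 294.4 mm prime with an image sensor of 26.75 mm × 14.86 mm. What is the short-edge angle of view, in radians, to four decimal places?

0.0505 rad

Angle of view α = 2·arctan(h/2f) with h = 14.86 mm and f = 294.4 mm.
h/2f = 0.02524; arctan(0.02524) ≈ 0.0252 rad, so α ≈ 0.0505 rad.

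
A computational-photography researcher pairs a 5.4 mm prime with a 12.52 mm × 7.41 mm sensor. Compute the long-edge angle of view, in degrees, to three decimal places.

Angle of view α = 2·arctan(w/2f) with w = 12.52 mm and f = 5.4 mm.
w/2f = 1.15926; arctan(1.15926) ≈ 49.2183°, so α ≈ 98.4366°.

98.437°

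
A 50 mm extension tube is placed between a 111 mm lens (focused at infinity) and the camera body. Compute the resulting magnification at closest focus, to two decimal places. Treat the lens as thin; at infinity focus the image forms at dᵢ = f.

0.45×

The tube moves the image plane from f to f + e, so dᵢ = 111 + 50 = 161 mm. Focus is achieved when 1/f = 1/dₒ + 1/dᵢ, giving dₒ = 1/(1/f − 1/(f+e)).
Magnification m = dᵢ/dₒ = (f+e)·(1/f − 1/(f+e)) = e/f = 50/111 ≈ 0.4505.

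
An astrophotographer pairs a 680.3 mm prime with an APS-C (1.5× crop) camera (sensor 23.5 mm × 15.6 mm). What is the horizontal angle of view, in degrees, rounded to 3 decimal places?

1.979°

Angle of view α = 2·arctan(w/2f) with w = 23.5 mm and f = 680.3 mm.
w/2f = 0.01727; arctan(0.01727) ≈ 0.9895°, so α ≈ 1.9790°.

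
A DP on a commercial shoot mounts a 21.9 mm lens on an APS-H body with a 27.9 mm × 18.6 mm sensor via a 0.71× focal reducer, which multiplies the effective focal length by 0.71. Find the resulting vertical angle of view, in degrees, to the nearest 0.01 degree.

61.77°

Effective focal length f = 21.9 × 0.71 = 15.549 mm.
α = 2·arctan(18.6 / (2 × 15.549)) = 2·arctan(0.59811) ≈ 61.7681°.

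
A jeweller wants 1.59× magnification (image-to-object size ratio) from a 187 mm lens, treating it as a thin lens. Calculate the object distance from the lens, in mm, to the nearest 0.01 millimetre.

With m = dᵢ/dₒ and 1/f = 1/dₒ + 1/dᵢ, substituting dᵢ = m·dₒ gives 1/f = (1 + 1/m)/dₒ, hence dₒ = f·(1 + 1/m).
dₒ = 187 × (1 + 1/1.59) = 187 × 1.62893 ≈ 304.610 mm.

304.61 mm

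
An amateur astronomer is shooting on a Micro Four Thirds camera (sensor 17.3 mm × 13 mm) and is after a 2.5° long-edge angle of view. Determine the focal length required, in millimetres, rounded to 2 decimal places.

396.42 mm

From α = 2·arctan(w/2f) we get f = w / (2·tan(α/2)).
With w = 17.3 mm and α/2 = 1.25°, tan(α/2) ≈ 0.02182, so f ≈ 17.3 / 0.04364 ≈ 396.4239 mm.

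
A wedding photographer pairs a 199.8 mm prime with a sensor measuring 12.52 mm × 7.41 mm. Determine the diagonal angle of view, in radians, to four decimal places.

Sensor diagonal = √(12.52² + 7.41²) = √211.6585 ≈ 14.5485 mm.
Angle of view α = 2·arctan(d/2f) with d = 14.5485 mm and f = 199.8 mm.
d/2f = 0.03641; arctan(0.03641) ≈ 0.0364 rad, so α ≈ 0.0728 rad.

0.0728 rad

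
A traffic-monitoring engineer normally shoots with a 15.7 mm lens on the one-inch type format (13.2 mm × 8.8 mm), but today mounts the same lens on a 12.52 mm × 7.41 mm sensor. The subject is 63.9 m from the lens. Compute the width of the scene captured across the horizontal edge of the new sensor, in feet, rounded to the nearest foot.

The focal length stays 15.7 mm; the relevant sensor dimension is now w = 12.52 mm. Object distance dₒ = 63.9 m = 63900 mm.
Thin-lens field width W = w·(dₒ − f)/f = 12.52 × (63900 − 15.7)/15.7 ≈ 50944.677 mm = 50944.677/304.8 ft = 167.141 ft.

167 ft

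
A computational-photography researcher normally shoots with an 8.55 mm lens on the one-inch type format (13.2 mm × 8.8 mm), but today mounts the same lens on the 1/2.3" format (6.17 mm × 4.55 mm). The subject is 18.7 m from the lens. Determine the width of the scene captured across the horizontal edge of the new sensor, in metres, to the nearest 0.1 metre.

The focal length stays 8.55 mm; the relevant sensor dimension is now w = 6.17 mm. Object distance dₒ = 18.7 m = 18700 mm.
Thin-lens field width W = w·(dₒ − f)/f = 6.17 × (18700 − 8.55)/8.55 ≈ 13488.450 mm = 13.4884 m.

13.5 m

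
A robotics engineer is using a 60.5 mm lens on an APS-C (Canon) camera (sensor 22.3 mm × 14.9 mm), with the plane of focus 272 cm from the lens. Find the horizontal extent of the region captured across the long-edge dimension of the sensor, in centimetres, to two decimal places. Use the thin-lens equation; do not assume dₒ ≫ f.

98.03 cm

dₒ: 272 cm = 2720 mm.
Similar triangles through the lens centre give W/dₒ = w/dᵢ; with 1/f = 1/dₒ + 1/dᵢ this gives W = w·(dₒ − f)/f.
W = 22.3 mm × (2720 − 60.5) / 60.5 = 22.3 × 43.9587 ≈ 980.279 mm = 98.0279 cm.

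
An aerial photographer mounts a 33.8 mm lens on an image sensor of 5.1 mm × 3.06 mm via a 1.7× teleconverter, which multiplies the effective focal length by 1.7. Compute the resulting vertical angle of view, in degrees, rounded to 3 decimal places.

Effective focal length f = 33.8 × 1.7 = 57.46 mm.
α = 2·arctan(3.06 / (2 × 57.46)) = 2·arctan(0.02663) ≈ 3.0505°.

3.051°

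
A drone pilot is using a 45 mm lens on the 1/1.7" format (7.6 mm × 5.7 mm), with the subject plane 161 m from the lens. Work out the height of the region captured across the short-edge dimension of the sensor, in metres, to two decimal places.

20.39 m

dₒ: 161 m = 161000 mm.
Similar triangles through the lens centre give W/dₒ = h/dᵢ; with 1/f = 1/dₒ + 1/dᵢ this gives W = h·(dₒ − f)/f.
W = 5.7 mm × (161000 − 45) / 45 = 5.7 × 3576.7778 ≈ 20387.633 mm = 20.3876 m.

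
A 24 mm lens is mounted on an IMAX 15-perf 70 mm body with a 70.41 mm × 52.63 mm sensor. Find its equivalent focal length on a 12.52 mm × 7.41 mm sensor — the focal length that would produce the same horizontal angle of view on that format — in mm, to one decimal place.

Equal angle of view means equal width/f ratio, so f₂ = f₁ · (width₂/width₁) = 24 × 12.52/70.41.
f₂ = 24 × 0.17782 ≈ 4.268 mm.

4.3 mm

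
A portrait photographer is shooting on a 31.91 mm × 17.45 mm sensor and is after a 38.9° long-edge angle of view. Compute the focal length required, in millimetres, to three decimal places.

45.181 mm

From α = 2·arctan(w/2f) we get f = w / (2·tan(α/2)).
With w = 31.91 mm and α/2 = 19.45°, tan(α/2) ≈ 0.35314, so f ≈ 31.91 / 0.70627 ≈ 45.1808 mm.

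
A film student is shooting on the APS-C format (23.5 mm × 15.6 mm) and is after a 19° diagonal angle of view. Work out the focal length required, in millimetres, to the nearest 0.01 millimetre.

Sensor diagonal = √(23.5² + 15.6²) = √795.6100 ≈ 28.2066 mm.
From α = 2·arctan(d/2f) we get f = d / (2·tan(α/2)).
With d = 28.2066 mm and α/2 = 9.5°, tan(α/2) ≈ 0.16734, so f ≈ 28.2066 / 0.33469 ≈ 84.2779 mm.

84.28 mm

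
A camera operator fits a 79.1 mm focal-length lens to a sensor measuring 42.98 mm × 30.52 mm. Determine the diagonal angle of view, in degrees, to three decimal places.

36.857°

Sensor diagonal = √(42.98² + 30.52²) = √2778.7508 ≈ 52.7139 mm.
Angle of view α = 2·arctan(d/2f) with d = 52.7139 mm and f = 79.1 mm.
d/2f = 0.33321; arctan(0.33321) ≈ 18.4286°, so α ≈ 36.8572°.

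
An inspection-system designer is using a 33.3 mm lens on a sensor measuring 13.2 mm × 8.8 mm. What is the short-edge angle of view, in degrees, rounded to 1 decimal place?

Angle of view α = 2·arctan(h/2f) with h = 8.8 mm and f = 33.3 mm.
h/2f = 0.13213; arctan(0.13213) ≈ 7.5270°, so α ≈ 15.0540°.

15.1°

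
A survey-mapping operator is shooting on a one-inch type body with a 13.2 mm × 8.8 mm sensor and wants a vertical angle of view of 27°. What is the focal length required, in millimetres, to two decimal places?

From α = 2·arctan(h/2f) we get f = h / (2·tan(α/2)).
With h = 8.8 mm and α/2 = 13.5°, tan(α/2) ≈ 0.24008, so f ≈ 8.8 / 0.48016 ≈ 18.3273 mm.

18.33 mm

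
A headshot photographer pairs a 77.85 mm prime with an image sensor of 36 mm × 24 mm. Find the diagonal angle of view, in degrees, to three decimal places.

31.060°

Sensor diagonal = √(36² + 24²) = √1872.0000 ≈ 43.2666 mm.
Angle of view α = 2·arctan(d/2f) with d = 43.2666 mm and f = 77.85 mm.
d/2f = 0.27788; arctan(0.27788) ≈ 15.5298°, so α ≈ 31.0596°.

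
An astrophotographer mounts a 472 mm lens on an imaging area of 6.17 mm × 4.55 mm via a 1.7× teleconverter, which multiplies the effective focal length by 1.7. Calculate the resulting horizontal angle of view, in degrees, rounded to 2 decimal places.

Effective focal length f = 472 × 1.7 = 802.4 mm.
α = 2·arctan(6.17 / (2 × 802.4)) = 2·arctan(0.00384) ≈ 0.4406°.

0.44°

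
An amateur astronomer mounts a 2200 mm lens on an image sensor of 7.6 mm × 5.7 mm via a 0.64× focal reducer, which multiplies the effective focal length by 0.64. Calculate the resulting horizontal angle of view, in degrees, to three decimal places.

Effective focal length f = 2200 × 0.64 = 1408 mm.
α = 2·arctan(7.6 / (2 × 1408)) = 2·arctan(0.00270) ≈ 0.3093°.

0.309°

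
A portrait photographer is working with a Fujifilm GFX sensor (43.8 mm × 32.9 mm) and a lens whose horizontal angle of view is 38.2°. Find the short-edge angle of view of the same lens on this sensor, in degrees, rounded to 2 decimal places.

From the horizontal AOV: f = 43.8 / (2·tan(19.1°)) = 43.8 / 0.69256 ≈ 63.2434 mm.
Short-edge AOV = 2·arctan(32.9 / (2 × 63.2434)) = 2·arctan(0.26011) ≈ 29.1598°.

29.16°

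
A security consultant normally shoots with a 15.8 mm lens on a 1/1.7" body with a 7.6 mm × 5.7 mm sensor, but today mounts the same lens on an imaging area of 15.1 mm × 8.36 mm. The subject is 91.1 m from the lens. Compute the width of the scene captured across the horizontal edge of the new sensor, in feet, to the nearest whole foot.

The focal length stays 15.8 mm; the relevant sensor dimension is now w = 15.1 mm. Object distance dₒ = 91.1 m = 91100 mm.
Thin-lens field width W = w·(dₒ − f)/f = 15.1 × (91100 − 15.8)/15.8 ≈ 87048.824 mm = 87048.824/304.8 ft = 285.593 ft.

286 ft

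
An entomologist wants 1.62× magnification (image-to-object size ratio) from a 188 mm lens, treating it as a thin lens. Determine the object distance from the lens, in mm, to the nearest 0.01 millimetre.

With m = dᵢ/dₒ and 1/f = 1/dₒ + 1/dᵢ, substituting dᵢ = m·dₒ gives 1/f = (1 + 1/m)/dₒ, hence dₒ = f·(1 + 1/m).
dₒ = 188 × (1 + 1/1.62) = 188 × 1.61728 ≈ 304.049 mm.

304.05 mm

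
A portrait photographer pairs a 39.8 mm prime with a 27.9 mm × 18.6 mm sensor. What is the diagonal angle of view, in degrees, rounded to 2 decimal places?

45.69°

Sensor diagonal = √(27.9² + 18.6²) = √1124.3700 ≈ 33.5316 mm.
Angle of view α = 2·arctan(d/2f) with d = 33.5316 mm and f = 39.8 mm.
d/2f = 0.42125; arctan(0.42125) ≈ 22.8433°, so α ≈ 45.6867°.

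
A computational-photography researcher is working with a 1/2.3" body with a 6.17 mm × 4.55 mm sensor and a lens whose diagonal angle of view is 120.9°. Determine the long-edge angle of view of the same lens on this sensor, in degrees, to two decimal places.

Sensor diagonal = √(6.17² + 4.55²) = √58.7714 ≈ 7.6663 mm.
From the diagonal AOV: f = 7.6663 / (2·tan(60.45°)) = 7.6663 / 3.52780 ≈ 2.1731 mm.
Long-edge AOV = 2·arctan(6.17 / (2 × 2.1731)) = 2·arctan(1.41963) ≈ 109.6777°.

109.68°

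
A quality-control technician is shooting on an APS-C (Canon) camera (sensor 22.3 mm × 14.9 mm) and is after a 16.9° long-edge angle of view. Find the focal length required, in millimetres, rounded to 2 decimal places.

From α = 2·arctan(w/2f) we get f = w / (2·tan(α/2)).
With w = 22.3 mm and α/2 = 8.45°, tan(α/2) ≈ 0.14856, so f ≈ 22.3 / 0.29712 ≈ 75.0544 mm.

75.05 mm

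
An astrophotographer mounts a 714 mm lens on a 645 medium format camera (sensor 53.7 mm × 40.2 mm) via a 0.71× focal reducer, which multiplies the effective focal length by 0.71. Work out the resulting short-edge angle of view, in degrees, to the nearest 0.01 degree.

4.54°

Effective focal length f = 714 × 0.71 = 506.94 mm.
α = 2·arctan(40.2 / (2 × 506.94)) = 2·arctan(0.03965) ≈ 4.5411°.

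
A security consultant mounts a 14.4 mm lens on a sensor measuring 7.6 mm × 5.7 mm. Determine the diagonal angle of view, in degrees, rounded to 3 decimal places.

36.511°

Sensor diagonal = √(7.6² + 5.7²) = √90.2500 ≈ 9.5000 mm.
Angle of view α = 2·arctan(d/2f) with d = 9.5000 mm and f = 14.4 mm.
d/2f = 0.32986; arctan(0.32986) ≈ 18.2557°, so α ≈ 36.5114°.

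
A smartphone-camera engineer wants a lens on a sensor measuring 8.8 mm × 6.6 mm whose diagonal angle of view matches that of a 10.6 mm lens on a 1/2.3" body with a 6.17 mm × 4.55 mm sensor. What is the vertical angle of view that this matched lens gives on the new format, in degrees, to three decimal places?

Sensor diagonal = √(6.17² + 4.55²) = √58.7714 ≈ 7.6663 mm.
Sensor diagonal = √(8.8² + 6.6²) = √121.0000 ≈ 11.0000 mm.
Equal diagonal AOV ⇒ f₂ = f₁ · 11.0000/7.6663 = 10.6 × 1.43486 ≈ 15.2095 mm.
Vertical AOV on the new format = 2·arctan(6.6 / (2 × 15.2095)) = 2·arctan(0.21697) ≈ 24.4834°.

24.483°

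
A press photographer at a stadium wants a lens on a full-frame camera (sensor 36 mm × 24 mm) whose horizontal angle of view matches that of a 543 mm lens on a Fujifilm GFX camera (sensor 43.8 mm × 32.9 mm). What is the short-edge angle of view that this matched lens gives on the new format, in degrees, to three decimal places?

3.080°

Equal horizontal AOV ⇒ f₂ = f₁ · 36/43.8 = 543 × 0.82192 ≈ 446.3014 mm.
Short-edge AOV on the new format = 2·arctan(24 / (2 × 446.3014)) = 2·arctan(0.02689) ≈ 3.0804°.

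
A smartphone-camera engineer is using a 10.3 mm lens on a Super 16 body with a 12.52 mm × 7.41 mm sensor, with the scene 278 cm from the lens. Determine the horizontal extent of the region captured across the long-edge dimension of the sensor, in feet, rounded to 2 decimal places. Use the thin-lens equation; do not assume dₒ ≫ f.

11.05 ft

dₒ: 278 cm = 2780 mm.
Similar triangles through the lens centre give W/dₒ = w/dᵢ; with 1/f = 1/dₒ + 1/dᵢ this gives W = w·(dₒ − f)/f.
W = 12.52 mm × (2780 − 10.3) / 10.3 = 12.52 × 268.9029 ≈ 3366.664 mm = 3366.664/304.8 ft = 11.0455 ft.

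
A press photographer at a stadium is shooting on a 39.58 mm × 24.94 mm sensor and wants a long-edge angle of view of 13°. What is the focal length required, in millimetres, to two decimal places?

From α = 2·arctan(w/2f) we get f = w / (2·tan(α/2)).
With w = 39.58 mm and α/2 = 6.5°, tan(α/2) ≈ 0.11394, so f ≈ 39.58 / 0.22787 ≈ 173.6946 mm.

173.69 mm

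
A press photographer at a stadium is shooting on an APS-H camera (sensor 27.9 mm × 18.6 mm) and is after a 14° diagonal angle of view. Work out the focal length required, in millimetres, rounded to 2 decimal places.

Sensor diagonal = √(27.9² + 18.6²) = √1124.3700 ≈ 33.5316 mm.
From α = 2·arctan(d/2f) we get f = d / (2·tan(α/2)).
With d = 33.5316 mm and α/2 = 7°, tan(α/2) ≈ 0.12278, so f ≈ 33.5316 / 0.24557 ≈ 136.5466 mm.

136.55 mm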